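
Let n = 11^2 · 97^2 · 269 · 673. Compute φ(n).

184475934720

φ(206108633093) = 206108633093 · (1 − 1/11) · (1 − 1/97) · (1 − 1/269) · (1 − 1/673)
       = 206108633093 · 172892160/193166479 = 184475934720.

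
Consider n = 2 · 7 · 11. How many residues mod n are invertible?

φ(2) = 2 − 1 = 1.
φ(7) = 7 − 1 = 6.
φ(11) = 11 − 1 = 10.
Since φ is multiplicative, φ(154) = 1 · 6 · 10 = 60.

60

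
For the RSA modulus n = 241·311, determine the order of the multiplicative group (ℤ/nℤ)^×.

74400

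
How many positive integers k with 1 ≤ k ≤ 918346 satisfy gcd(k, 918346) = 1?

First factor: 918346 = 2 · 11 · 13**3 · 19.
φ(2) = 2 − 1 = 1.
φ(11) = 11 − 1 = 10.
φ(13^3) = 13^2·(13−1) = 169·12 = 2028.
φ(19) = 19 − 1 = 18.
Since φ is multiplicative, φ(918346) = 1 · 10 · 2028 · 18 = 365040.

365040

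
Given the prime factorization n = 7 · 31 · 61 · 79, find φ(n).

842400

φ(7) = 7 − 1 = 6.
φ(31) = 31 − 1 = 30.
φ(61) = 61 − 1 = 60.
φ(79) = 79 − 1 = 78.
Multiply: 6 · 30 · 60 · 78 = 842400.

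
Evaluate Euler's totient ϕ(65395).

44800

First factor: 65395 = 5 * 11 * 29 * 41.
φ(65395) = 65395 · (1 − 1/5) · (1 − 1/11) · (1 − 1/29) · (1 − 1/41)
       = 65395 · 44800/65395 = 44800.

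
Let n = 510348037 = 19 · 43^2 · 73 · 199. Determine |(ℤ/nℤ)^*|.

φ(510348037) = 510348037 · (1 − 1/19) · (1 − 1/43) · (1 − 1/73) · (1 − 1/199)
       = 510348037 · 10777536/11868559 = 463434048.

463434048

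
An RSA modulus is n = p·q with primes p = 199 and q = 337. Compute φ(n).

φ(pq) = (p−1)(q−1) = 198 · 336 = 66528.

66528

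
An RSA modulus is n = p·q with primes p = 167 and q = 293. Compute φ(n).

48472

φ(167) = 167 − 1 = 166.
φ(293) = 293 − 1 = 292.
φ(48931) = 166 × 292 = 48472.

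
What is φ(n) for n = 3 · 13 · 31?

720

φ(1209) = 1209 · (1 − 1/3) · (1 − 1/13) · (1 − 1/31)
       = 1209 · 720/1209 = 720.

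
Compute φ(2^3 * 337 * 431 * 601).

346752000

φ(2^3) = 2^2·(2−1) = 4·1 = 4.
φ(337) = 337 − 1 = 336.
φ(431) = 431 − 1 = 430.
φ(601) = 601 − 1 = 600.
φ(698347576) = 4 × 336 × 430 × 600 = 346752000.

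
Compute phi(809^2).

653672

φ(809^2) = 809^1·(809−1) = 809·808 = 653672.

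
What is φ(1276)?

560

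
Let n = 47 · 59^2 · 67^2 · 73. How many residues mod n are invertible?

50117462208

φ(53613523079) = 53613523079 · (1 − 1/47) · (1 − 1/59) · (1 − 1/67) · (1 − 1/73)
       = 53613523079 · 12678336/13562743 = 50117462208.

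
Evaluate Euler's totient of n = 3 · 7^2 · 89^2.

φ(1164387) = 1164387 · (1 − 1/3) · (1 − 1/7) · (1 − 1/89)
       = 1164387 · 1056/1869 = 657888.

657888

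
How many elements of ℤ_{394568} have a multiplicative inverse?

181440

Factor 394568: 394568 = 2^3 · 31 · 37 · 43.
φ(2^3) = 2^3 − 2^2 = 8 − 4 = 4.
φ(31) = 31 − 1 = 30.
φ(37) = 37 − 1 = 36.
φ(43) = 43 − 1 = 42.
φ(394568) = 4 × 30 × 36 × 42 = 181440.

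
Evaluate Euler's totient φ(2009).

First factor: 2009 = 7^2 × 41.
φ(2009) = 2009 · (1 − 1/7) · (1 − 1/41)
       = 2009 · 240/287 = 1680.

1680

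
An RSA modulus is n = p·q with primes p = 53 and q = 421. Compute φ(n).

21840

For distinct primes, φ(pq) = (p−1)(q−1) = 52 × 420 = 21840.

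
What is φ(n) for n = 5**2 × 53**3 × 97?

280450560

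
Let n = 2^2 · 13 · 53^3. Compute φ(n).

3505632

φ(2^2) = 2^1·(2−1) = 2·1 = 2.
φ(13) = 13 − 1 = 12.
φ(53^3) = 53^3 − 53^2 = 148877 − 2809 = 146068.
φ(7741604) = 2 × 12 × 146068 = 3505632.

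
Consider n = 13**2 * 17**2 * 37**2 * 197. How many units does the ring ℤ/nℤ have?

11077807104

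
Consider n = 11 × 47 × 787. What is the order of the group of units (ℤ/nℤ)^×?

φ(11) = 11 − 1 = 10.
φ(47) = 47 − 1 = 46.
φ(787) = 787 − 1 = 786.
Since φ is multiplicative, φ(406879) = 10 · 46 · 786 = 361560.

361560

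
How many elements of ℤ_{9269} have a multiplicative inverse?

Prime factorization: 9269 = 13 · 23 · 31.
φ(9269) = 9269 · (1 − 1/13) · (1 − 1/23) · (1 − 1/31)
       = 9269 · 7920/9269 = 7920.

7920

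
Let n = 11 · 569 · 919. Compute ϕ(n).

φ(5752021) = 5752021 · (1 − 1/11) · (1 − 1/569) · (1 − 1/919)
       = 5752021 · 5214240/5752021 = 5214240.

5214240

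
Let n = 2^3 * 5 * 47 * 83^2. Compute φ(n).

5009216

φ(12951320) = 12951320 · (1 − 1/2) · (1 − 1/5) · (1 − 1/47) · (1 − 1/83)
       = 12951320 · 15088/39010 = 5009216.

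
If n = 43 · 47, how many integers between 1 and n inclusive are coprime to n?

1932

φ(2021) = 2021 · (1 − 1/43) · (1 − 1/47)
       = 2021 · 1932/2021 = 1932.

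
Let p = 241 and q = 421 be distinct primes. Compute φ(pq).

100800

φ(101461) = 101461 · (1 − 1/241) · (1 − 1/421)
       = 101461 · 100800/101461 = 100800.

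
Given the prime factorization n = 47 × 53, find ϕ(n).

2392

φ(2491) = 2491 · (1 − 1/47) · (1 − 1/53)
       = 2491 · 2392/2491 = 2392.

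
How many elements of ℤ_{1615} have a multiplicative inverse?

Factor 1615: 1615 = 5 · 17 · 19.
φ(5) = 5 − 1 = 4.
φ(17) = 17 − 1 = 16.
φ(19) = 19 − 1 = 18.
Since φ is multiplicative, φ(1615) = 4 · 16 · 18 = 1152.

1152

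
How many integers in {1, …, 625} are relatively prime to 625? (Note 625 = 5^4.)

500

φ(5^4) = 5^4 − 5^3 = 625 − 125 = 500.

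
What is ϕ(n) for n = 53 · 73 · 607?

φ(2348483) = 2348483 · (1 − 1/53) · (1 − 1/73) · (1 − 1/607)
       = 2348483 · 2268864/2348483 = 2268864.

2268864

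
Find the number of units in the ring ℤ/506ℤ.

220

506 = 2 · 11 · 23.
φ(506) = 506 · (1 − 1/2) · (1 − 1/11) · (1 − 1/23)
       = 506 · 220/506 = 220.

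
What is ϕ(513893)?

513893 = 17 · 19 · 37 · 43.
φ(513893) = 513893 · (1 − 1/17) · (1 − 1/19) · (1 − 1/37) · (1 − 1/43)
       = 513893 · 435456/513893 = 435456.

435456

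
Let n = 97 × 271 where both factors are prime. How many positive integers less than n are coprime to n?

25920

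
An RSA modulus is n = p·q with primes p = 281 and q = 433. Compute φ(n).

φ(pq) = (p−1)(q−1) = 280 · 432 = 120960.

120960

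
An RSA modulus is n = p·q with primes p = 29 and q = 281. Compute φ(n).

φ(pq) = (p−1)(q−1) = 28 · 280 = 7840.

7840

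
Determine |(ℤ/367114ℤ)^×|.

367114 = 2 × 11^2 × 37 × 41.
φ(367114) = 367114 · (1 − 1/2) · (1 − 1/11) · (1 − 1/37) · (1 − 1/41)
       = 367114 · 14400/33374 = 158400.

158400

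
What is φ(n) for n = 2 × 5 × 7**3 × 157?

183456

φ(2) = 2 − 1 = 1.
φ(5) = 5 − 1 = 4.
φ(7^3) = 7^2·(7−1) = 49·6 = 294.
φ(157) = 157 − 1 = 156.
Multiply: 1 · 4 · 294 · 156 = 183456.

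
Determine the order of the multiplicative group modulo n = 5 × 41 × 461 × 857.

φ(80990785) = 80990785 · (1 − 1/5) · (1 − 1/41) · (1 − 1/461) · (1 − 1/857)
       = 80990785 · 63001600/80990785 = 63001600.

63001600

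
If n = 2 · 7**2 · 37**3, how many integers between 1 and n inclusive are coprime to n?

2069928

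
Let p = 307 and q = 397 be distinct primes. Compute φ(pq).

φ(n) = (p − 1)(q − 1) = (307−1)(397−1) = 306·396 = 121176.

121176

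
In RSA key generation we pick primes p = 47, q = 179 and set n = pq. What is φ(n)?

For distinct primes, φ(pq) = (p−1)(q−1) = 46 × 178 = 8188.

8188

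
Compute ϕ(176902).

First factor: 176902 = 2 * 11^2 * 17 * 43.
φ(2) = 2 − 1 = 1.
φ(11^2) = 11^1·(11−1) = 11·10 = 110.
φ(17) = 17 − 1 = 16.
φ(43) = 43 − 1 = 42.
Multiply: 1 · 110 · 16 · 42 = 73920.

73920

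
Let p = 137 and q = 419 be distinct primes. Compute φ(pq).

φ(pq) = (p−1)(q−1) = 136 · 418 = 56848.

56848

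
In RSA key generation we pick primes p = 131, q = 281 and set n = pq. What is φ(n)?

36400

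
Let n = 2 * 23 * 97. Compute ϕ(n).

2112

φ(2) = 2 − 1 = 1.
φ(23) = 23 − 1 = 22.
φ(97) = 97 − 1 = 96.
Since φ is multiplicative, φ(4462) = 1 · 22 · 96 = 2112.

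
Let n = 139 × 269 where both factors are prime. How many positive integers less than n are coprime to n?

36984

φ(139) = 139 − 1 = 138.
φ(269) = 269 − 1 = 268.
Multiply: 138 · 268 = 36984.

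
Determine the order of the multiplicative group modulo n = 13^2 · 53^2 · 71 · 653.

19622279040

φ(13^2) = 13^1·(13−1) = 13·12 = 156.
φ(53^2) = 53^2 − 53^1 = 2809 − 53 = 2756.
φ(71) = 71 − 1 = 70.
φ(653) = 653 − 1 = 652.
Multiply: 156 · 2756 · 70 · 652 = 19622279040.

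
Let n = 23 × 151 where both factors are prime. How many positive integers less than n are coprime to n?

3300

φ(pq) = (p−1)(q−1) = 22 · 150 = 3300.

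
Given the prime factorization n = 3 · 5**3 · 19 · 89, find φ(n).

316800

φ(3) = 3 − 1 = 2.
φ(5^3) = 5^3 − 5^2 = 125 − 25 = 100.
φ(19) = 19 − 1 = 18.
φ(89) = 89 − 1 = 88.
φ(634125) = 2 × 100 × 18 × 88 = 316800.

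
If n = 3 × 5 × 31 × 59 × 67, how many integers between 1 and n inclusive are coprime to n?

918720

φ(3) = 3 − 1 = 2.
φ(5) = 5 − 1 = 4.
φ(31) = 31 − 1 = 30.
φ(59) = 59 − 1 = 58.
φ(67) = 67 − 1 = 66.
Since φ is multiplicative, φ(1838145) = 2 · 4 · 30 · 58 · 66 = 918720.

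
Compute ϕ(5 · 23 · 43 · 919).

φ(4544455) = 4544455 · (1 − 1/5) · (1 − 1/23) · (1 − 1/43) · (1 − 1/919)
       = 4544455 · 3392928/4544455 = 3392928.

3392928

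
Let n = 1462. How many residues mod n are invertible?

Factor 1462: 1462 = 2 · 17 · 43.
φ(1462) = 1462 · (1 − 1/2) · (1 − 1/17) · (1 − 1/43)
       = 1462 · 672/1462 = 672.

672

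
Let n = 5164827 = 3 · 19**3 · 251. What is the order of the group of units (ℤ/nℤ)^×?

φ(5164827) = 5164827 · (1 − 1/3) · (1 − 1/19) · (1 − 1/251)
       = 5164827 · 9000/14307 = 3249000.

3249000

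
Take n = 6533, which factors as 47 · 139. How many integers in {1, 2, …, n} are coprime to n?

φ(6533) = 6533 · (1 − 1/47) · (1 − 1/139)
       = 6533 · 6348/6533 = 6348.

6348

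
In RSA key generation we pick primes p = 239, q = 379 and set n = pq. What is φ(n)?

φ(239) = 239 − 1 = 238.
φ(379) = 379 − 1 = 378.
Since φ is multiplicative, φ(90581) = 238 · 378 = 89964.

89964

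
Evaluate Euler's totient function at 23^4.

φ(279841) = 279841 · (1 − 1/23)
       = 279841 · 22/23 = 267674.

267674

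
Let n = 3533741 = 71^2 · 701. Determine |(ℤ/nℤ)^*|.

3479000

φ(71^2) = 71^1·(71−1) = 71·70 = 4970.
φ(701) = 701 − 1 = 700.
φ(3533741) = 4970 × 700 = 3479000.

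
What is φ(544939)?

Prime factorization: 544939 = 19 × 23 × 29 × 43.
φ(544939) = 544939 · (1 − 1/19) · (1 − 1/23) · (1 − 1/29) · (1 − 1/43)
       = 544939 · 465696/544939 = 465696.

465696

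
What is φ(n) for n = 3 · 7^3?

588

φ(1029) = 1029 · (1 − 1/3) · (1 − 1/7)
       = 1029 · 12/21 = 588.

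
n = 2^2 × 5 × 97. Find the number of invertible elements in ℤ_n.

φ(1940) = 1940 · (1 − 1/2) · (1 − 1/5) · (1 − 1/97)
       = 1940 · 384/970 = 768.

768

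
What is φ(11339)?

First factor: 11339 = 17 × 23 × 29.
φ(11339) = 11339 · (1 − 1/17) · (1 − 1/23) · (1 − 1/29)
       = 11339 · 9856/11339 = 9856.

9856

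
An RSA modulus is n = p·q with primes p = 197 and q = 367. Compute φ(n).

For distinct primes, φ(pq) = (p−1)(q−1) = 196 × 366 = 71736.

71736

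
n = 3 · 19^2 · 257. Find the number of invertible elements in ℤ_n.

φ(3) = 3 − 1 = 2.
φ(19^2) = 19^2 − 19^1 = 361 − 19 = 342.
φ(257) = 257 − 1 = 256.
Multiply: 2 · 342 · 256 = 175104.

175104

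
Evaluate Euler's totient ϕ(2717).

2717 = 11 × 13 × 19.
φ(11) = 11 − 1 = 10.
φ(13) = 13 − 1 = 12.
φ(19) = 19 − 1 = 18.
Multiply: 10 · 12 · 18 = 2160.

2160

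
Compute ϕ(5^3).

φ(5^3) = 5^3 − 5^2 = 125 − 25 = 100.

100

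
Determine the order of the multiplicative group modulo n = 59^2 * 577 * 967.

φ(59^2) = 59^2 − 59^1 = 3481 − 59 = 3422.
φ(577) = 577 − 1 = 576.
φ(967) = 967 − 1 = 966.
Since φ is multiplicative, φ(1942255279) = 3422 · 576 · 966 = 1904055552.

1904055552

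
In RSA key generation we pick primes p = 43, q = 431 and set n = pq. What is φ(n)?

φ(n) = (p − 1)(q − 1) = (43−1)(431−1) = 42·430 = 18060.

18060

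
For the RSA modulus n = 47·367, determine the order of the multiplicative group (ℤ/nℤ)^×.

φ(47) = 47 − 1 = 46.
φ(367) = 367 − 1 = 366.
Multiply: 46 · 366 = 16836.

16836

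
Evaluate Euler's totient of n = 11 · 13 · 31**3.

3459600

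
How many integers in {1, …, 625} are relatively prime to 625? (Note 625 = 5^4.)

φ(5^4) = 5^4 − 5^3 = 625 − 125 = 500.

500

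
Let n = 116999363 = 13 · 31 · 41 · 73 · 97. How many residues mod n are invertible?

99532800

φ(116999363) = 116999363 · (1 − 1/13) · (1 − 1/31) · (1 − 1/41) · (1 − 1/73) · (1 − 1/97)
       = 116999363 · 99532800/116999363 = 99532800.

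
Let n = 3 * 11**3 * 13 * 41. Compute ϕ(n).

1161600

φ(2128269) = 2128269 · (1 − 1/3) · (1 − 1/11) · (1 − 1/13) · (1 − 1/41)
       = 2128269 · 9600/17589 = 1161600.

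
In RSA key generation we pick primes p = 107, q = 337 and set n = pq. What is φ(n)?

35616

For distinct primes, φ(pq) = (p−1)(q−1) = 106 × 336 = 35616.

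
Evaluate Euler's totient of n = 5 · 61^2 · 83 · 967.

φ(1493255905) = 1493255905 · (1 − 1/5) · (1 − 1/61) · (1 − 1/83) · (1 − 1/967)
       = 1493255905 · 19010880/24479605 = 1159663680.

1159663680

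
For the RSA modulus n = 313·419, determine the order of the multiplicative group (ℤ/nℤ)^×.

φ(131147) = 131147 · (1 − 1/313) · (1 − 1/419)
       = 131147 · 130416/131147 = 130416.

130416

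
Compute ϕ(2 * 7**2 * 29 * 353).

φ(2) = 2 − 1 = 1.
φ(7^2) = 7^1·(7−1) = 7·6 = 42.
φ(29) = 29 − 1 = 28.
φ(353) = 353 − 1 = 352.
φ(1003226) = 1 × 42 × 28 × 352 = 413952.

413952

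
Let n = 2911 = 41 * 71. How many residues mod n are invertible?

2800

φ(2911) = 2911 · (1 − 1/41) · (1 − 1/71)
       = 2911 · 2800/2911 = 2800.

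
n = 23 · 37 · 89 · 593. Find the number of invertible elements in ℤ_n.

φ(44913227) = 44913227 · (1 − 1/23) · (1 − 1/37) · (1 − 1/89) · (1 − 1/593)
       = 44913227 · 41260032/44913227 = 41260032.

41260032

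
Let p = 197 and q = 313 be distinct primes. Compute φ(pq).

φ(197) = 197 − 1 = 196.
φ(313) = 313 − 1 = 312.
Multiply: 196 · 312 = 61152.

61152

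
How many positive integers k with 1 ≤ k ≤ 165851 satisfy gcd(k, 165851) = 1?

165851 = 7 · 19 · 29 · 43.
φ(7) = 7 − 1 = 6.
φ(19) = 19 − 1 = 18.
φ(29) = 29 − 1 = 28.
φ(43) = 43 − 1 = 42.
φ(165851) = 6 × 18 × 28 × 42 = 127008.

127008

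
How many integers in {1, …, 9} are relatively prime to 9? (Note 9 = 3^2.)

6

φ(9) = 9 · (1 − 1/3)
       = 9 · 2/3 = 6.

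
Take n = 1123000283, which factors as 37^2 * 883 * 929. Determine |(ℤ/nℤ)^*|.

1090236672

φ(1123000283) = 1123000283 · (1 − 1/37) · (1 − 1/883) · (1 − 1/929)
       = 1123000283 · 29465856/30351359 = 1090236672.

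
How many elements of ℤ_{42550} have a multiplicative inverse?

First factor: 42550 = 2 · 5^2 · 23 · 37.
φ(2) = 2 − 1 = 1.
φ(5^2) = 5^1·(5−1) = 5·4 = 20.
φ(23) = 23 − 1 = 22.
φ(37) = 37 − 1 = 36.
φ(42550) = 1 × 20 × 22 × 36 = 15840.

15840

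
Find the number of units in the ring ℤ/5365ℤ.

Factor 5365: 5365 = 5 · 29 · 37.
φ(5) = 5 − 1 = 4.
φ(29) = 29 − 1 = 28.
φ(37) = 37 − 1 = 36.
Since φ is multiplicative, φ(5365) = 4 · 28 · 36 = 4032.

4032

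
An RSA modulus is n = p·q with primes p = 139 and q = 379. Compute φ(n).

52164

For distinct primes, φ(pq) = (p−1)(q−1) = 138 × 378 = 52164.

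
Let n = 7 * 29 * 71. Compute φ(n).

11760

φ(14413) = 14413 · (1 − 1/7) · (1 − 1/29) · (1 − 1/71)
       = 14413 · 11760/14413 = 11760.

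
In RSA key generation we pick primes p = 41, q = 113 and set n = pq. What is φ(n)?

φ(n) = (p − 1)(q − 1) = (41−1)(113−1) = 40·112 = 4480.

4480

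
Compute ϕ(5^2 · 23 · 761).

334400

φ(437575) = 437575 · (1 − 1/5) · (1 − 1/23) · (1 − 1/761)
       = 437575 · 66880/87515 = 334400.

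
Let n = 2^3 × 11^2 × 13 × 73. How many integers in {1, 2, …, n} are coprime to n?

φ(918632) = 918632 · (1 − 1/2) · (1 − 1/11) · (1 − 1/13) · (1 − 1/73)
       = 918632 · 8640/20878 = 380160.

380160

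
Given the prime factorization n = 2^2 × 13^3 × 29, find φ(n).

φ(2^2) = 2^1·(2−1) = 2·1 = 2.
φ(13^3) = 13^3 − 13^2 = 2197 − 169 = 2028.
φ(29) = 29 − 1 = 28.
Multiply: 2 · 2028 · 28 = 113568.

113568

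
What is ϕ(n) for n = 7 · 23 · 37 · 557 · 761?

φ(2525035289) = 2525035289 · (1 − 1/7) · (1 − 1/23) · (1 − 1/37) · (1 − 1/557) · (1 − 1/761)
       = 2525035289 · 2008005120/2525035289 = 2008005120.

2008005120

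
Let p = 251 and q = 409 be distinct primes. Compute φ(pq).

102000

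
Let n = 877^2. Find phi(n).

φ(877^2) = 877^2 − 877^1 = 769129 − 877 = 768252.

768252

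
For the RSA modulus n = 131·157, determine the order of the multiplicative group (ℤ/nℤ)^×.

φ(pq) = (p−1)(q−1) = 130 · 156 = 20280.

20280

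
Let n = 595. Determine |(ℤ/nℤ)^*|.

384

Prime factorization: 595 = 5 · 7 · 17.
φ(5) = 5 − 1 = 4.
φ(7) = 7 − 1 = 6.
φ(17) = 17 − 1 = 16.
Multiply: 4 · 6 · 16 = 384.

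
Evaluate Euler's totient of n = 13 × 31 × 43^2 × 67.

φ(49924849) = 49924849 · (1 − 1/13) · (1 − 1/31) · (1 − 1/43) · (1 − 1/67)
       = 49924849 · 997920/1161043 = 42910560.

42910560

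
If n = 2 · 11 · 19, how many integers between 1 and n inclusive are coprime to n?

180

φ(2) = 2 − 1 = 1.
φ(11) = 11 − 1 = 10.
φ(19) = 19 − 1 = 18.
Multiply: 1 · 10 · 18 = 180.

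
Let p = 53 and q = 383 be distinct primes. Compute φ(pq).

19864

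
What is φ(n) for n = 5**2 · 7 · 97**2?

1117440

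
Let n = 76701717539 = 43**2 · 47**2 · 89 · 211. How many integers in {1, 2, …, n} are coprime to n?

φ(43^2) = 43^1·(43−1) = 43·42 = 1806.
φ(47^2) = 47^2 − 47^1 = 2209 − 47 = 2162.
φ(89) = 89 − 1 = 88.
φ(211) = 211 − 1 = 210.
Multiply: 1806 · 2162 · 88 · 210 = 72156490560.

72156490560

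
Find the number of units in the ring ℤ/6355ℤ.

4800

Prime factorization: 6355 = 5 × 31 × 41.
φ(6355) = 6355 · (1 − 1/5) · (1 − 1/31) · (1 − 1/41)
       = 6355 · 4800/6355 = 4800.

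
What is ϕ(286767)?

First factor: 286767 = 3**3 · 13 · 19 · 43.
φ(286767) = 286767 · (1 − 1/3) · (1 − 1/13) · (1 − 1/19) · (1 − 1/43)
       = 286767 · 18144/31863 = 163296.

163296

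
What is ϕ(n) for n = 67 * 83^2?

φ(67) = 67 − 1 = 66.
φ(83^2) = 83^1·(83−1) = 83·82 = 6806.
Since φ is multiplicative, φ(461563) = 66 · 6806 = 449196.

449196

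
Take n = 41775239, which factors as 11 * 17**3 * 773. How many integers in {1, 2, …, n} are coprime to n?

35697280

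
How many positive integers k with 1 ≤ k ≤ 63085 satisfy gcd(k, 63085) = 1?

43200

Factor 63085: 63085 = 5 * 11 * 31 * 37.
φ(63085) = 63085 · (1 − 1/5) · (1 − 1/11) · (1 − 1/31) · (1 − 1/37)
       = 63085 · 43200/63085 = 43200.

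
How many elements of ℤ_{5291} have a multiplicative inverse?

Factor 5291: 5291 = 11 · 13 · 37.
φ(5291) = 5291 · (1 − 1/11) · (1 − 1/13) · (1 − 1/37)
       = 5291 · 4320/5291 = 4320.

4320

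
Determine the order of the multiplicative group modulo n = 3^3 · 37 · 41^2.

1062720

φ(1679319) = 1679319 · (1 − 1/3) · (1 − 1/37) · (1 − 1/41)
       = 1679319 · 2880/4551 = 1062720.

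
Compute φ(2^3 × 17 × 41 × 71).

φ(2^3) = 2^3 − 2^2 = 8 − 4 = 4.
φ(17) = 17 − 1 = 16.
φ(41) = 41 − 1 = 40.
φ(71) = 71 − 1 = 70.
Since φ is multiplicative, φ(395896) = 4 · 16 · 40 · 70 = 179200.

179200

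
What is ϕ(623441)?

449280

Factor 623441: 623441 = 7 × 13^2 × 17 × 31.
φ(7) = 7 − 1 = 6.
φ(13^2) = 13^1·(13−1) = 13·12 = 156.
φ(17) = 17 − 1 = 16.
φ(31) = 31 − 1 = 30.
Multiply: 6 · 156 · 16 · 30 = 449280.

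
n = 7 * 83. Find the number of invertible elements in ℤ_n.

492

φ(7) = 7 − 1 = 6.
φ(83) = 83 − 1 = 82.
Multiply: 6 · 82 = 492.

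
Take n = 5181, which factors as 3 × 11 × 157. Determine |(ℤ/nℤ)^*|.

3120

φ(5181) = 5181 · (1 − 1/3) · (1 − 1/11) · (1 − 1/157)
       = 5181 · 3120/5181 = 3120.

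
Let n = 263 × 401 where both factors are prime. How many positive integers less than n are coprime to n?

φ(263) = 263 − 1 = 262.
φ(401) = 401 − 1 = 400.
φ(105463) = 262 × 400 = 104800.

104800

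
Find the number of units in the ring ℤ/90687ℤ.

First factor: 90687 = 3 × 19 × 37 × 43.
φ(3) = 3 − 1 = 2.
φ(19) = 19 − 1 = 18.
φ(37) = 37 − 1 = 36.
φ(43) = 43 − 1 = 42.
Multiply: 2 · 18 · 36 · 42 = 54432.

54432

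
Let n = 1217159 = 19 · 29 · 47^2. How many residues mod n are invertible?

φ(19) = 19 − 1 = 18.
φ(29) = 29 − 1 = 28.
φ(47^2) = 47^1·(47−1) = 47·46 = 2162.
Multiply: 18 · 28 · 2162 = 1089648.

1089648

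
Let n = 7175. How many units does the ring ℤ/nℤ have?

4800

First factor: 7175 = 5^2 * 7 * 41.
φ(7175) = 7175 · (1 − 1/5) · (1 − 1/7) · (1 − 1/41)
       = 7175 · 960/1435 = 4800.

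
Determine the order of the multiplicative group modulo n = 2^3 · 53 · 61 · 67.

823680

φ(2^3) = 2^2·(2−1) = 4·1 = 4.
φ(53) = 53 − 1 = 52.
φ(61) = 61 − 1 = 60.
φ(67) = 67 − 1 = 66.
φ(1732888) = 4 × 52 × 60 × 66 = 823680.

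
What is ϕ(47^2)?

2162

φ(47^2) = 47^1·(47−1) = 47·46 = 2162.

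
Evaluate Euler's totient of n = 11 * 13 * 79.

9360

φ(11) = 11 − 1 = 10.
φ(13) = 13 − 1 = 12.
φ(79) = 79 − 1 = 78.
Multiply: 10 · 12 · 78 = 9360.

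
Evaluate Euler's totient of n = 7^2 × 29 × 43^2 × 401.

φ(7^2) = 7^2 − 7^1 = 49 − 7 = 42.
φ(29) = 29 − 1 = 28.
φ(43^2) = 43^2 − 43^1 = 1849 − 43 = 1806.
φ(401) = 401 − 1 = 400.
Multiply: 42 · 28 · 1806 · 400 = 849542400.

849542400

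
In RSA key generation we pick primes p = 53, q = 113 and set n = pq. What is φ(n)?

For distinct primes, φ(pq) = (p−1)(q−1) = 52 × 112 = 5824.

5824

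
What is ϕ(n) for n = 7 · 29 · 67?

φ(7) = 7 − 1 = 6.
φ(29) = 29 − 1 = 28.
φ(67) = 67 − 1 = 66.
Multiply: 6 · 28 · 66 = 11088.

11088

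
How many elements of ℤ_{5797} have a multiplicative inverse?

5797 = 11 × 17 × 31.
φ(5797) = 5797 · (1 − 1/11) · (1 − 1/17) · (1 − 1/31)
       = 5797 · 4800/5797 = 4800.

4800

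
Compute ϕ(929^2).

φ(929^2) = 929^1·(929−1) = 929·928 = 862112.

862112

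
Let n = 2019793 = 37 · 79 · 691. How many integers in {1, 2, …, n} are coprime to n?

φ(37) = 37 − 1 = 36.
φ(79) = 79 − 1 = 78.
φ(691) = 691 − 1 = 690.
Since φ is multiplicative, φ(2019793) = 36 · 78 · 690 = 1937520.

1937520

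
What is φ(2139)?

Prime factorization: 2139 = 3 * 23 * 31.
φ(3) = 3 − 1 = 2.
φ(23) = 23 − 1 = 22.
φ(31) = 31 − 1 = 30.
φ(2139) = 2 × 22 × 30 = 1320.

1320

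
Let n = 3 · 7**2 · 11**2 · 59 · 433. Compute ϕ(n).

φ(454404489) = 454404489 · (1 − 1/3) · (1 − 1/7) · (1 − 1/11) · (1 − 1/59) · (1 − 1/433)
       = 454404489 · 3006720/5901357 = 231517440.

231517440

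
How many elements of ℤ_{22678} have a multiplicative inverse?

9856

22678 = 2 × 17 × 23 × 29.
φ(2) = 2 − 1 = 1.
φ(17) = 17 − 1 = 16.
φ(23) = 23 − 1 = 22.
φ(29) = 29 − 1 = 28.
Since φ is multiplicative, φ(22678) = 1 · 16 · 22 · 28 = 9856.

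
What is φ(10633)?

8820

Prime factorization: 10633 = 7^3 · 31.
φ(7^3) = 7^3 − 7^2 = 343 − 49 = 294.
φ(31) = 31 − 1 = 30.
Multiply: 294 · 30 = 8820.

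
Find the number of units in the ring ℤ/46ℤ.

Factor 46: 46 = 2 * 23.
φ(2) = 2 − 1 = 1.
φ(23) = 23 − 1 = 22.
Since φ is multiplicative, φ(46) = 1 · 22 = 22.

22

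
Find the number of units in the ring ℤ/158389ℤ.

116160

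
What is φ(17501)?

15120

17501 = 11 · 37 · 43.
φ(17501) = 17501 · (1 − 1/11) · (1 − 1/37) · (1 − 1/43)
       = 17501 · 15120/17501 = 15120.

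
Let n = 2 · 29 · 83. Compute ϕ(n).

2296

φ(4814) = 4814 · (1 − 1/2) · (1 − 1/29) · (1 − 1/83)
       = 4814 · 2296/4814 = 2296.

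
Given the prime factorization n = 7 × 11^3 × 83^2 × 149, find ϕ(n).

φ(7) = 7 − 1 = 6.
φ(11^3) = 11^2·(11−1) = 121·10 = 1210.
φ(83^2) = 83^2 − 83^1 = 6889 − 83 = 6806.
φ(149) = 149 − 1 = 148.
Multiply: 6 · 1210 · 6806 · 148 = 7312910880.

7312910880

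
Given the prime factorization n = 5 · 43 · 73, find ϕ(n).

12096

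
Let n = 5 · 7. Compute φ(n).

φ(35) = 35 · (1 − 1/5) · (1 − 1/7)
       = 35 · 24/35 = 24.

24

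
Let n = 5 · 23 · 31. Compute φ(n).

2640

φ(3565) = 3565 · (1 − 1/5) · (1 − 1/23) · (1 − 1/31)
       = 3565 · 2640/3565 = 2640.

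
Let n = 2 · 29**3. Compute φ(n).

φ(2) = 2 − 1 = 1.
φ(29^3) = 29^2·(29−1) = 841·28 = 23548.
Since φ is multiplicative, φ(48778) = 1 · 23548 = 23548.

23548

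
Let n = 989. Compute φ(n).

Factor 989: 989 = 23 · 43.
φ(989) = 989 · (1 − 1/23) · (1 − 1/43)
       = 989 · 924/989 = 924.

924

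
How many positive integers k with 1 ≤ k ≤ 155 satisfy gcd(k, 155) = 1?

120

155 = 5 * 31.
φ(155) = 155 · (1 − 1/5) · (1 − 1/31)
       = 155 · 120/155 = 120.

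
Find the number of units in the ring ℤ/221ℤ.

192

Factor 221: 221 = 13 · 17.
φ(13) = 13 − 1 = 12.
φ(17) = 17 − 1 = 16.
Since φ is multiplicative, φ(221) = 12 · 16 = 192.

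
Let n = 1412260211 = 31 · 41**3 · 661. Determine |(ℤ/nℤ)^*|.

φ(1412260211) = 1412260211 · (1 − 1/31) · (1 − 1/41) · (1 − 1/661)
       = 1412260211 · 792000/840131 = 1331352000.

1331352000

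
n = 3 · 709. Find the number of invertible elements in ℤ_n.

1416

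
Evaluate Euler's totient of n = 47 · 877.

φ(47) = 47 − 1 = 46.
φ(877) = 877 − 1 = 876.
φ(41219) = 46 × 876 = 40296.

40296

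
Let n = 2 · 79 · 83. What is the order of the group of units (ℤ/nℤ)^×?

6396

φ(13114) = 13114 · (1 − 1/2) · (1 − 1/79) · (1 − 1/83)
       = 13114 · 6396/13114 = 6396.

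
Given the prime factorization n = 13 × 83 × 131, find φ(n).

φ(141349) = 141349 · (1 − 1/13) · (1 − 1/83) · (1 − 1/131)
       = 141349 · 127920/141349 = 127920.

127920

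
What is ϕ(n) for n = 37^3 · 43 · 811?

φ(1766422069) = 1766422069 · (1 − 1/37) · (1 − 1/43) · (1 − 1/811)
       = 1766422069 · 1224720/1290301 = 1676641680.

1676641680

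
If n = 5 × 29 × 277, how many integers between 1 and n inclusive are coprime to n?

30912

φ(40165) = 40165 · (1 − 1/5) · (1 − 1/29) · (1 − 1/277)
       = 40165 · 30912/40165 = 30912.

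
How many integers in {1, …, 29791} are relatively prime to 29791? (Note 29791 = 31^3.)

28830

φ(29791) = 29791 · (1 − 1/31)
       = 29791 · 30/31 = 28830.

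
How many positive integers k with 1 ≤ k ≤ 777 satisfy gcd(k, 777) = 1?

Prime factorization: 777 = 3 × 7 × 37.
φ(777) = 777 · (1 − 1/3) · (1 − 1/7) · (1 − 1/37)
       = 777 · 432/777 = 432.

432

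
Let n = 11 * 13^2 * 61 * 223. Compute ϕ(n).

20779200

φ(11) = 11 − 1 = 10.
φ(13^2) = 13^1·(13−1) = 13·12 = 156.
φ(61) = 61 − 1 = 60.
φ(223) = 223 − 1 = 222.
Since φ is multiplicative, φ(25287977) = 10 · 156 · 60 · 222 = 20779200.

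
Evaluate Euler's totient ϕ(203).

168

Factor 203: 203 = 7 × 29.
φ(7) = 7 − 1 = 6.
φ(29) = 29 − 1 = 28.
φ(203) = 6 × 28 = 168.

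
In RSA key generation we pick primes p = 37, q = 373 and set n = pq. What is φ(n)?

13392

φ(13801) = 13801 · (1 − 1/37) · (1 − 1/373)
       = 13801 · 13392/13801 = 13392.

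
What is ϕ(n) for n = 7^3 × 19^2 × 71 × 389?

φ(7^3) = 7^3 − 7^2 = 343 − 49 = 294.
φ(19^2) = 19^2 − 19^1 = 361 − 19 = 342.
φ(71) = 71 − 1 = 70.
φ(389) = 389 − 1 = 388.
φ(3419867437) = 294 × 342 × 70 × 388 = 2730883680.

2730883680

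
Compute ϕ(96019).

70560

96019 = 7 × 11 × 29 × 43.
φ(96019) = 96019 · (1 − 1/7) · (1 − 1/11) · (1 − 1/29) · (1 − 1/43)
       = 96019 · 70560/96019 = 70560.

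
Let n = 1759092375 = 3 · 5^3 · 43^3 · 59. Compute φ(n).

900832800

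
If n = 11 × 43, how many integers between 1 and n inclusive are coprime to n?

420

φ(11) = 11 − 1 = 10.
φ(43) = 43 − 1 = 42.
φ(473) = 10 × 42 = 420.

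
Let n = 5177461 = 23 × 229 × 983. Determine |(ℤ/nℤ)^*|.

4925712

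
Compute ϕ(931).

First factor: 931 = 7^2 · 19.
φ(931) = 931 · (1 − 1/7) · (1 − 1/19)
       = 931 · 108/133 = 756.

756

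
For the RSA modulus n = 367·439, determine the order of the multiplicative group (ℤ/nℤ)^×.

160308

For distinct primes, φ(pq) = (p−1)(q−1) = 366 × 438 = 160308.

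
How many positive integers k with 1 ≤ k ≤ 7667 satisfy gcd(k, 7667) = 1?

6400

First factor: 7667 = 11 · 17 · 41.
φ(7667) = 7667 · (1 − 1/11) · (1 − 1/17) · (1 − 1/41)
       = 7667 · 6400/7667 = 6400.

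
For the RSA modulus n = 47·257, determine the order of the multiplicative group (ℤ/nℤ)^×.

φ(n) = (p − 1)(q − 1) = (47−1)(257−1) = 46·256 = 11776.

11776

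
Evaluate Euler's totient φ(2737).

Factor 2737: 2737 = 7 · 17 · 23.
φ(7) = 7 − 1 = 6.
φ(17) = 17 − 1 = 16.
φ(23) = 23 − 1 = 22.
φ(2737) = 6 × 16 × 22 = 2112.

2112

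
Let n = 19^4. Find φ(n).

φ(19^4) = 19^4 − 19^3 = 130321 − 6859 = 123462.

123462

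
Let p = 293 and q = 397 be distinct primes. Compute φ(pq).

φ(293) = 293 − 1 = 292.
φ(397) = 397 − 1 = 396.
φ(116321) = 292 × 396 = 115632.

115632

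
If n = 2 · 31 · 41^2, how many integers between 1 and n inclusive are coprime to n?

φ(104222) = 104222 · (1 − 1/2) · (1 − 1/31) · (1 − 1/41)
       = 104222 · 1200/2542 = 49200.

49200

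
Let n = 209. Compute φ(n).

180

209 = 11 × 19.
φ(209) = 209 · (1 − 1/11) · (1 − 1/19)
       = 209 · 180/209 = 180.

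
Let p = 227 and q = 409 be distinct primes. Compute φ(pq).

92208

φ(92843) = 92843 · (1 − 1/227) · (1 − 1/409)
       = 92843 · 92208/92843 = 92208.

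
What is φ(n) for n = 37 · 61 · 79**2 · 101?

1330992000

φ(1422679637) = 1422679637 · (1 − 1/37) · (1 − 1/61) · (1 − 1/79) · (1 − 1/101)
       = 1422679637 · 16848000/18008603 = 1330992000.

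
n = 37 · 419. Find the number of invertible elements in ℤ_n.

15048

φ(37) = 37 − 1 = 36.
φ(419) = 419 − 1 = 418.
Since φ is multiplicative, φ(15503) = 36 · 418 = 15048.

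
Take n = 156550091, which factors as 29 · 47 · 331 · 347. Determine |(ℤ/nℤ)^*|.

147063840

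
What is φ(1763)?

1680

First factor: 1763 = 41 · 43.
φ(1763) = 1763 · (1 − 1/41) · (1 − 1/43)
       = 1763 · 1680/1763 = 1680.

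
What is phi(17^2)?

272

φ(289) = 289 · (1 − 1/17)
       = 289 · 16/17 = 272.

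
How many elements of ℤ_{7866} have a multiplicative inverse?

2376

Factor 7866: 7866 = 2 * 3**2 * 19 * 23.
φ(7866) = 7866 · (1 − 1/2) · (1 − 1/3) · (1 − 1/19) · (1 − 1/23)
       = 7866 · 792/2622 = 2376.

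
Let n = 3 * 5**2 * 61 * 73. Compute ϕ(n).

172800

φ(3) = 3 − 1 = 2.
φ(5^2) = 5^2 − 5^1 = 25 − 5 = 20.
φ(61) = 61 − 1 = 60.
φ(73) = 73 − 1 = 72.
Since φ is multiplicative, φ(333975) = 2 · 20 · 60 · 72 = 172800.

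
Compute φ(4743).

2880

4743 = 3^2 · 17 · 31.
φ(4743) = 4743 · (1 − 1/3) · (1 − 1/17) · (1 − 1/31)
       = 4743 · 960/1581 = 2880.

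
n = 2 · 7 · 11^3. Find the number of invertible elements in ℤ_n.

7260

φ(2) = 2 − 1 = 1.
φ(7) = 7 − 1 = 6.
φ(11^3) = 11^3 − 11^2 = 1331 − 121 = 1210.
φ(18634) = 1 × 6 × 1210 = 7260.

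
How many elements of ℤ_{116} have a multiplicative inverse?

56

First factor: 116 = 2**2 · 29.
φ(116) = 116 · (1 − 1/2) · (1 − 1/29)
       = 116 · 28/58 = 56.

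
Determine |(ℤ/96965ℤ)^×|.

Factor 96965: 96965 = 5 · 11 · 41 · 43.
φ(96965) = 96965 · (1 − 1/5) · (1 − 1/11) · (1 − 1/41) · (1 − 1/43)
       = 96965 · 67200/96965 = 67200.

67200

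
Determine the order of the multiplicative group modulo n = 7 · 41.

240

φ(7) = 7 − 1 = 6.
φ(41) = 41 − 1 = 40.
φ(287) = 6 × 40 = 240.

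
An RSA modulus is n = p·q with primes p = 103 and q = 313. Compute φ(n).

31824

φ(n) = (p − 1)(q − 1) = (103−1)(313−1) = 102·312 = 31824.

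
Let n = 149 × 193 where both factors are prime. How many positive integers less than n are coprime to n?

28416

For distinct primes, φ(pq) = (p−1)(q−1) = 148 × 192 = 28416.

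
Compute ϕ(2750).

1000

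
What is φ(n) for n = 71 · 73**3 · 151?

φ(4170651257) = 4170651257 · (1 − 1/71) · (1 − 1/73) · (1 − 1/151)
       = 4170651257 · 756000/782633 = 4028724000.

4028724000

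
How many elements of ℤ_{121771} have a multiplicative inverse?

121771 = 13 · 17 · 19 · 29.
φ(121771) = 121771 · (1 − 1/13) · (1 − 1/17) · (1 − 1/19) · (1 − 1/29)
       = 121771 · 96768/121771 = 96768.

96768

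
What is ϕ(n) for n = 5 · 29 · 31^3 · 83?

264774720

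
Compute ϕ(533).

480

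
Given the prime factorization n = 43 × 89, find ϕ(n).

3696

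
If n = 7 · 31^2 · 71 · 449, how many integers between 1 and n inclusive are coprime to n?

φ(7) = 7 − 1 = 6.
φ(31^2) = 31^1·(31−1) = 31·30 = 930.
φ(71) = 71 − 1 = 70.
φ(449) = 449 − 1 = 448.
Since φ is multiplicative, φ(214450033) = 6 · 930 · 70 · 448 = 174988800.

174988800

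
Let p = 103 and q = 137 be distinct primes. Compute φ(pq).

φ(103) = 103 − 1 = 102.
φ(137) = 137 − 1 = 136.
Since φ is multiplicative, φ(14111) = 102 · 136 = 13872.

13872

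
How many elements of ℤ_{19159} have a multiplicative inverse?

19159 = 7^2 · 17 · 23.
φ(7^2) = 7^1·(7−1) = 7·6 = 42.
φ(17) = 17 − 1 = 16.
φ(23) = 23 − 1 = 22.
φ(19159) = 42 × 16 × 22 = 14784.

14784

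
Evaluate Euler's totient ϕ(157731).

84672

Prime factorization: 157731 = 3 · 7^2 · 29 · 37.
φ(3) = 3 − 1 = 2.
φ(7^2) = 7^2 − 7^1 = 49 − 7 = 42.
φ(29) = 29 − 1 = 28.
φ(37) = 37 − 1 = 36.
Multiply: 2 · 42 · 28 · 36 = 84672.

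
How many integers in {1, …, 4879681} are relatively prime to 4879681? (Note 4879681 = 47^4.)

φ(4879681) = 4879681 · (1 − 1/47)
       = 4879681 · 46/47 = 4775858.

4775858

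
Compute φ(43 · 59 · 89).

φ(43) = 43 − 1 = 42.
φ(59) = 59 − 1 = 58.
φ(89) = 89 − 1 = 88.
Multiply: 42 · 58 · 88 = 214368.

214368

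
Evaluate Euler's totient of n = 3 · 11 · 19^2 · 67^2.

φ(3) = 3 − 1 = 2.
φ(11) = 11 − 1 = 10.
φ(19^2) = 19^1·(19−1) = 19·18 = 342.
φ(67^2) = 67^1·(67−1) = 67·66 = 4422.
φ(53477457) = 2 × 10 × 342 × 4422 = 30246480.

30246480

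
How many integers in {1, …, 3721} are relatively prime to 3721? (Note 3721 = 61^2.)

3660

φ(3721) = 3721 · (1 − 1/61)
       = 3721 · 60/61 = 3660.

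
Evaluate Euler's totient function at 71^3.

352870

φ(357911) = 357911 · (1 − 1/71)
       = 357911 · 70/71 = 352870.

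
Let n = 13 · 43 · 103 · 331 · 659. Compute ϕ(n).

11162733120

φ(12559213433) = 12559213433 · (1 − 1/13) · (1 − 1/43) · (1 − 1/103) · (1 − 1/331) · (1 − 1/659)
       = 12559213433 · 11162733120/12559213433 = 11162733120.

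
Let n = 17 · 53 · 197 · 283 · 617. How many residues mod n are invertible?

28327563264

φ(30992928667) = 30992928667 · (1 − 1/17) · (1 − 1/53) · (1 − 1/197) · (1 − 1/283) · (1 − 1/617)
       = 30992928667 · 28327563264/30992928667 = 28327563264.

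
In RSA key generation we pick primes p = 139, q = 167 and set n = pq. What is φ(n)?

For distinct primes, φ(pq) = (p−1)(q−1) = 138 × 166 = 22908.

22908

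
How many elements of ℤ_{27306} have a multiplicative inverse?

Prime factorization: 27306 = 2 · 3**2 · 37 · 41.
φ(27306) = 27306 · (1 − 1/2) · (1 − 1/3) · (1 − 1/37) · (1 − 1/41)
       = 27306 · 2880/9102 = 8640.

8640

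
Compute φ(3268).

3268 = 2^2 · 19 · 43.
φ(2^2) = 2^2 − 2^1 = 4 − 2 = 2.
φ(19) = 19 − 1 = 18.
φ(43) = 43 − 1 = 42.
Since φ is multiplicative, φ(3268) = 2 · 18 · 42 = 1512.

1512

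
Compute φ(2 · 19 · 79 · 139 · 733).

φ(305864774) = 305864774 · (1 − 1/2) · (1 − 1/19) · (1 − 1/79) · (1 − 1/139) · (1 − 1/733)
       = 305864774 · 141826464/305864774 = 141826464.

141826464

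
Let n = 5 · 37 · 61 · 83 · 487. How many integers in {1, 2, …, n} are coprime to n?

φ(456150985) = 456150985 · (1 − 1/5) · (1 − 1/37) · (1 − 1/61) · (1 − 1/83) · (1 − 1/487)
       = 456150985 · 344321280/456150985 = 344321280.

344321280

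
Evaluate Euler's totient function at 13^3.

φ(2197) = 2197 · (1 − 1/13)
       = 2197 · 12/13 = 2028.

2028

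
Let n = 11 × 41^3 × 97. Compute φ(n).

64550400

φ(11) = 11 − 1 = 10.
φ(41^3) = 41^3 − 41^2 = 68921 − 1681 = 67240.
φ(97) = 97 − 1 = 96.
Since φ is multiplicative, φ(73538707) = 10 · 67240 · 96 = 64550400.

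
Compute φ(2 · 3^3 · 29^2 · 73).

1052352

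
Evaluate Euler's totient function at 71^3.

352870

φ(71^3) = 71^3 − 71^2 = 357911 − 5041 = 352870.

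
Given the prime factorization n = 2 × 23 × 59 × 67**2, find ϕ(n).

5642472

φ(12183146) = 12183146 · (1 − 1/2) · (1 − 1/23) · (1 − 1/59) · (1 − 1/67)
       = 12183146 · 84216/181838 = 5642472.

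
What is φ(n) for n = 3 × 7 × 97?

φ(3) = 3 − 1 = 2.
φ(7) = 7 − 1 = 6.
φ(97) = 97 − 1 = 96.
Multiply: 2 · 6 · 96 = 1152.

1152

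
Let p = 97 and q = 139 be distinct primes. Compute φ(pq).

φ(pq) = (p−1)(q−1) = 96 · 138 = 13248.

13248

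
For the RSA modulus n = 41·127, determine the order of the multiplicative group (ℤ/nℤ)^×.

5040

φ(41) = 41 − 1 = 40.
φ(127) = 127 − 1 = 126.
φ(5207) = 40 × 126 = 5040.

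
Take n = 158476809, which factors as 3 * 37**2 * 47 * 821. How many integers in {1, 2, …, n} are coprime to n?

100486080

φ(3) = 3 − 1 = 2.
φ(37^2) = 37^1·(37−1) = 37·36 = 1332.
φ(47) = 47 − 1 = 46.
φ(821) = 821 − 1 = 820.
Multiply: 2 · 1332 · 46 · 820 = 100486080.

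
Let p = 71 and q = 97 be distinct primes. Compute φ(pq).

φ(71) = 71 − 1 = 70.
φ(97) = 97 − 1 = 96.
φ(6887) = 70 × 96 = 6720.

6720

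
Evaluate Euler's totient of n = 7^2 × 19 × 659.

497448

φ(7^2) = 7^1·(7−1) = 7·6 = 42.
φ(19) = 19 − 1 = 18.
φ(659) = 659 − 1 = 658.
Multiply: 42 · 18 · 658 = 497448.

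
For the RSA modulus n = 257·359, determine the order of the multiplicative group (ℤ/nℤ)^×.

91648

φ(257) = 257 − 1 = 256.
φ(359) = 359 − 1 = 358.
φ(92263) = 256 × 358 = 91648.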